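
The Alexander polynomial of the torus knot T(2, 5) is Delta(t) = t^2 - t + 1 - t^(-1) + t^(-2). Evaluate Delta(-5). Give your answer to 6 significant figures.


Substituting t = -5 into Delta(t) = t^2 - t + 1 - t^(-1) + t^(-2):
Term values: (25) + (5) + (1) + (0.2) + (0.04)
Sum = 31.24
Rounded to 6 significant figures: 31.24

31.24


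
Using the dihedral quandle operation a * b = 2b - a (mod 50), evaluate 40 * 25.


40 * 25 = 2*25 - 40 mod 50
= 50 - 40 mod 50
= 10 mod 50 = 10

10


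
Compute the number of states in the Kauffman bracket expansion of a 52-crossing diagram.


Each crossing contributes 2 choices (A-smoothing or B-smoothing).
Total states = 2^52 = 4503599627370496

4503599627370496


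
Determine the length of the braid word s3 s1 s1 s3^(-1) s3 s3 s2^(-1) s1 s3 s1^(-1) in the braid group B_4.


The word length counts the number of generators (including inverses).
Listing each generator: s3, s1, s1, s3^(-1), s3, s3, s2^(-1), s1, s3, s1^(-1)
There are 10 generators in this braid word.

10


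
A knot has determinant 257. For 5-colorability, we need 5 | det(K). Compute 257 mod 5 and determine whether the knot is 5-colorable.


Step 1: A knot is p-colorable if and only if p divides its determinant.
Step 2: Compute 257 mod 5.
257 = 51 * 5 + 2
Step 3: 257 mod 5 = 2
Step 4: The knot is 5-colorable: no

2


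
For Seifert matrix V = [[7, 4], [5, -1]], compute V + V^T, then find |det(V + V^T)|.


Step 1: Form V + V^T where V = [[7, 4], [5, -1]]
  V^T = [[7, 5], [4, -1]]
  V + V^T = [[14, 9], [9, -2]]
Step 2: det(V + V^T) = 14*(-2) - 9*9
  = -28 - 81 = -109
Step 3: Knot determinant = |det(V + V^T)| = |-109| = 109

109


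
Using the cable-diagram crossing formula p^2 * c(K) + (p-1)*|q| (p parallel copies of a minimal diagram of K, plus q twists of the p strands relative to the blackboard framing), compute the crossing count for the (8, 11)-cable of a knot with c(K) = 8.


Step 1: Each of the c(K) crossings of the companion diagram becomes p*p = p^2 crossings among the p parallel strands, and each of the |q| twists s_1 s_2 ... s_(p-1) adds (p-1) crossings.
  Crossings = p^2 * c(K) + (p-1)*|q|
Step 2: = 8^2 * 8 + (8-1)*11
Step 3: = 64*8 + 7*11
Step 4: = 512 + 77 = 589

589


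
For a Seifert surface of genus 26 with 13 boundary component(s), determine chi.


chi = 2 - 2g - b
= 2 - 2*26 - 13
= 2 - 52 - 13 = -63

-63


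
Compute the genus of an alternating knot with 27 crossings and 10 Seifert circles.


For alternating knots, g = (c - s + 1)/2.
= (27 - 10 + 1)/2
= 18/2 = 9

9


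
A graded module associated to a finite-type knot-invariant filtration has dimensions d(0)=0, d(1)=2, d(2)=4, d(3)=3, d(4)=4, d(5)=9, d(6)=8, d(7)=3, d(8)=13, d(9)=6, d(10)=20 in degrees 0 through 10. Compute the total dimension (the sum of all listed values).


Total dimension = d(0) + d(1) + ... + d(10)
= 0 + 2 + 4 + 3 + 4 + 9 + 8 + 3 + 13 + 6 + 20
= 72

72


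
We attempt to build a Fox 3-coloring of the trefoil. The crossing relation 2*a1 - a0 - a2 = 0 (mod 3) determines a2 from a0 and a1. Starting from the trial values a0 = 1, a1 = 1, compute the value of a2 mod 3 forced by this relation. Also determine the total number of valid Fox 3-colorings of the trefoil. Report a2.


Step 1: Apply the given crossing relation 2*a1 - a0 - a2 = 0 (mod 3).
  a2 = 2*a1 - a0 mod 3
  a2 = 2*1 - 1 mod 3
  a2 = 2 - 1 mod 3
  a2 = 1 mod 3 = 1
Step 2: The trefoil has determinant 3.
  Number of Fox p-colorings (p prime) is p^2 if p = 3, else p.
  Since p = 3 divides det = 3, the trefoil is 3-colorable.
  (Indeed for p = 3 any choice of a0, a1 extends to a valid coloring; the trial (a0, a1, a2) = (1, 1, 1) satisfies all three crossing relations.)
  Total colorings = 3^2 = 9
Step 3: a2 = 1, total Fox 3-colorings = 9

1


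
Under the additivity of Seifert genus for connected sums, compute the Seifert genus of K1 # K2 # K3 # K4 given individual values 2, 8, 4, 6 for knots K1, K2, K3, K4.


The Seifert genus is additive under connected sum.
Seifert genus(K1 # K2 # K3 # K4) = (2) + (8) + (4) + (6)
= 20

20


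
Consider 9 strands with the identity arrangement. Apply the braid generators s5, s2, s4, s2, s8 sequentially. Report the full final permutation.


Starting with identity [1, 2, 3, 4, 5, 6, 7, 8, 9].
Apply generators in sequence:
  After s5: [1, 2, 3, 4, 6, 5, 7, 8, 9]
  After s2: [1, 3, 2, 4, 6, 5, 7, 8, 9]
  After s4: [1, 3, 2, 6, 4, 5, 7, 8, 9]
  After s2: [1, 2, 3, 6, 4, 5, 7, 8, 9]
  After s8: [1, 2, 3, 6, 4, 5, 7, 9, 8]
Final permutation: [1, 2, 3, 6, 4, 5, 7, 9, 8]

[1, 2, 3, 6, 4, 5, 7, 9, 8]


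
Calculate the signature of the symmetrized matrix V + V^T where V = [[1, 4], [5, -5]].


Step 1: V + V^T = [[2, 9], [9, -10]]
Step 2: trace = -8, det = -101
Step 3: Discriminant = (-8)^2 - 4*(-101) = 468
Step 4: Eigenvalues: 6.81665, -14.8167
Step 5: Signature = (# positive eigenvalues) - (# negative eigenvalues) = 0

0


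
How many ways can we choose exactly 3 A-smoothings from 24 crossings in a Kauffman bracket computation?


We choose which 3 of 24 crossings get A-smoothings.
C(24, 3) = 24! / (3! * 21!)
= 2024

2024


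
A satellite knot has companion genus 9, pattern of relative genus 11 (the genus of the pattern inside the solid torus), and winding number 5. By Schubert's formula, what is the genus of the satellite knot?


Schubert: g(satellite) = g_rel(pattern) + |winding| * g(companion),
where g_rel(pattern) is the genus of the pattern relative to the solid torus.
= 11 + 5 * 9
= 11 + 45 = 56

56


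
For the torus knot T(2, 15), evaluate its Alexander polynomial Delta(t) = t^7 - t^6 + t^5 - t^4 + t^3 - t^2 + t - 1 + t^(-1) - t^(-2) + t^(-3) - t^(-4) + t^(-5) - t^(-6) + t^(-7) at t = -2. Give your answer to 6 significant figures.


Substituting t = -2 into Delta(t) = t^7 - t^6 + t^5 - t^4 + t^3 - t^2 + t - 1 + t^(-1) - t^(-2) + t^(-3) - t^(-4) + t^(-5) - t^(-6) + t^(-7):
Term values: (-128) + (-64) + (-32) + (-16) + (-8) + (-4) + (-2) + (-1) + (-0.5) + (-0.25) + (-0.125) + (-0.0625) + (-0.03125) + (-0.015625) + (-0.0078125)
Sum = -255.9921875
Rounded to 6 significant figures: -255.992

-255.992


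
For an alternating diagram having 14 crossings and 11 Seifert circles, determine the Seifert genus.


For alternating knots, g = (c - s + 1)/2.
= (14 - 11 + 1)/2
= 4/2 = 2

2


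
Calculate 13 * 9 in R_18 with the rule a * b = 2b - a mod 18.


13 * 9 = 2*9 - 13 mod 18
= 18 - 13 mod 18
= 5 mod 18 = 5

5


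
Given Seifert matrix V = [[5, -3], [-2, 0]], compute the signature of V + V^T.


Step 1: V + V^T = [[10, -5], [-5, 0]]
Step 2: trace = 10, det = -25
Step 3: Discriminant = 10^2 - 4*(-25) = 200
Step 4: Eigenvalues: 12.0711, -2.07107
Step 5: Signature = (# positive eigenvalues) - (# negative eigenvalues) = 0

0


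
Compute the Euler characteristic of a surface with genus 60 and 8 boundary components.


chi = 2 - 2g - b
= 2 - 2*60 - 8
= 2 - 120 - 8 = -126

-126


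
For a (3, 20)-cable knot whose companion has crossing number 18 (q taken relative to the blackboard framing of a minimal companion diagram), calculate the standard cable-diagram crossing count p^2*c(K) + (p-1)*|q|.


Step 1: Each of the c(K) crossings of the companion diagram becomes p*p = p^2 crossings among the p parallel strands, and each of the |q| twists s_1 s_2 ... s_(p-1) adds (p-1) crossings.
  Crossings = p^2 * c(K) + (p-1)*|q|
Step 2: = 3^2 * 18 + (3-1)*20
Step 3: = 9*18 + 2*20
Step 4: = 162 + 40 = 202

202


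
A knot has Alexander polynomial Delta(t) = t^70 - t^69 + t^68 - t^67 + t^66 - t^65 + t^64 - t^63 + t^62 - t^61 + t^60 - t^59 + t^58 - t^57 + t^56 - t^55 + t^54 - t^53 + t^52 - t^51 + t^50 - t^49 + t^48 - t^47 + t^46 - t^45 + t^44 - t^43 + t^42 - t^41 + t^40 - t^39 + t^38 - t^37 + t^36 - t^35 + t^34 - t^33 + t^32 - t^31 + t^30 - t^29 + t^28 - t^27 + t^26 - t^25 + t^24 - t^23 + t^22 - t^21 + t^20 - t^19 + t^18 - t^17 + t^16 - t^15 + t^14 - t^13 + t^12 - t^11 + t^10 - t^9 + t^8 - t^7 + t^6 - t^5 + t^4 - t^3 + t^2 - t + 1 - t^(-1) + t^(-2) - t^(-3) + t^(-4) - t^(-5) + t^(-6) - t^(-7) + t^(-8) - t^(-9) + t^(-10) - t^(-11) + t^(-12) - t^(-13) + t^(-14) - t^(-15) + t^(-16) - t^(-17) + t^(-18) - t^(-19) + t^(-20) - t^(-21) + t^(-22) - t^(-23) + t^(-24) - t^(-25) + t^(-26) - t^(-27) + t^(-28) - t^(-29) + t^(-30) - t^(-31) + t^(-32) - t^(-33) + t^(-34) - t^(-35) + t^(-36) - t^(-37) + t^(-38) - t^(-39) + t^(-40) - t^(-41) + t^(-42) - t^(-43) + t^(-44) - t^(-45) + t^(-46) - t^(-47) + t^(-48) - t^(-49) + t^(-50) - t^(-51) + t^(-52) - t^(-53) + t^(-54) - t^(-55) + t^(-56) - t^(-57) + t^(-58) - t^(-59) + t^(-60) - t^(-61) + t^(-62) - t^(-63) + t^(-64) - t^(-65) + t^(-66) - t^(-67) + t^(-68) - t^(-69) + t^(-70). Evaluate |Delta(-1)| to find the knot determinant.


Step 1: The polynomial has 141 terms with alternating signs, exponents from 70 down to -70.
Step 2: Substitute t = -1. The i-th term has coefficient (-1)^i and exponent (m-i),
  so its value is (-1)^i * (-1)^(m-i) = (-1)^m = 1 for every i.
Step 3: All 141 terms equal 1, so Delta(-1) = 141 * (1) = 141
Step 4: |Delta(-1)| = 141

141


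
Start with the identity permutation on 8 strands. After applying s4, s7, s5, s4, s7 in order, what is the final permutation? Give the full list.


Starting with identity [1, 2, 3, 4, 5, 6, 7, 8].
Apply generators in sequence:
  After s4: [1, 2, 3, 5, 4, 6, 7, 8]
  After s7: [1, 2, 3, 5, 4, 6, 8, 7]
  After s5: [1, 2, 3, 5, 6, 4, 8, 7]
  After s4: [1, 2, 3, 6, 5, 4, 8, 7]
  After s7: [1, 2, 3, 6, 5, 4, 7, 8]
Final permutation: [1, 2, 3, 6, 5, 4, 7, 8]

[1, 2, 3, 6, 5, 4, 7, 8]


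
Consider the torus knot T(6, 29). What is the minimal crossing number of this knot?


For a torus knot T(p, q) with gcd(p,q)=1,
the crossing number is min(p*(q-1), q*(p-1)).
p*(q-1) = 6*28 = 168
q*(p-1) = 29*5 = 145
min(168, 145) = 145

145


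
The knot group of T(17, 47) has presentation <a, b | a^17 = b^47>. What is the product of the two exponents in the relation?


The relation is a^17 = b^47.
Product of exponents = 17 * 47
= 799

799


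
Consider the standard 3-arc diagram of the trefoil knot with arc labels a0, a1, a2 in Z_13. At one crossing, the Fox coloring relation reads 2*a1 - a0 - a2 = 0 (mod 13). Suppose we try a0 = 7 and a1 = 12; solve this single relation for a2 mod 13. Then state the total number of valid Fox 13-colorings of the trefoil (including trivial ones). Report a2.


Step 1: Apply the given crossing relation 2*a1 - a0 - a2 = 0 (mod 13).
  a2 = 2*a1 - a0 mod 13
  a2 = 2*12 - 7 mod 13
  a2 = 24 - 7 mod 13
  a2 = 17 mod 13 = 4
Step 2: The trefoil has determinant 3.
  Number of Fox p-colorings (p prime) is p^2 if p = 3, else p.
  Since 13 does not divide 3, only trivial (constant) colorings exist.
  (So the trial a0 = 7, a1 = 12 with a0 != a1 does NOT extend to a valid coloring of the whole trefoil: the other two crossing relations require 3*(a1 - a0) = 0 (mod 13), which fails.)
  Total colorings = 13
Step 3: a2 = 4, total Fox 13-colorings = 13

4


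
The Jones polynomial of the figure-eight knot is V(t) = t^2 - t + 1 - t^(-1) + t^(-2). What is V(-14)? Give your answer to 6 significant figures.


Substituting t = -14 into V(t) = t^2 - t + 1 - t^(-1) + t^(-2):
  (+)t^(2) = 196
  (-)t^(1) = 14
  (+)t^(0) = 1
  (-)t^(-1) = 0.0714286
  (+)t^(-2) = 0.00510204
Sum = (196) + (14) + (1) + (0.0714286) + (0.00510204)
= 211.0765306
Rounded to 6 significant figures: 211.077

211.077


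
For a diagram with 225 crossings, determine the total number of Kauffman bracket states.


Each crossing contributes 2 choices (A-smoothing or B-smoothing).
Total states = 2^225 = 53919893334301279589334030174039261347274288845081144962207220498432

53919893334301279589334030174039261347274288845081144962207220498432


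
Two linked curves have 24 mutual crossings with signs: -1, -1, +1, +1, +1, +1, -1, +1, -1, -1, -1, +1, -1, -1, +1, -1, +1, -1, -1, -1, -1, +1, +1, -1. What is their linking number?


Step 1: Count positive crossings: 10
Step 2: Count negative crossings: 14
Step 3: Sum of signs = 10 - 14 = -4
Step 4: Linking number = sum/2 = -4/2 = -2

-2


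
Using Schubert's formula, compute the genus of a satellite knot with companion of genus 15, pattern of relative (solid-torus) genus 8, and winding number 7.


Schubert: g(satellite) = g_rel(pattern) + |winding| * g(companion),
where g_rel(pattern) is the genus of the pattern relative to the solid torus.
= 8 + 7 * 15
= 8 + 105 = 113

113


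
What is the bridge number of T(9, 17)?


The bridge number of T(p,q) is min(p,q).
min(9, 17) = 9

9


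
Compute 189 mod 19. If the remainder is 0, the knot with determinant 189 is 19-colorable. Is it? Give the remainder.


Step 1: A knot is p-colorable if and only if p divides its determinant.
Step 2: Compute 189 mod 19.
189 = 9 * 19 + 18
Step 3: 189 mod 19 = 18
Step 4: The knot is 19-colorable: no

18


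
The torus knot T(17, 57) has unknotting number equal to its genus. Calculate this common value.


For a torus knot T(p,q), both the unknotting number and genus equal (p-1)(q-1)/2.
= (17-1)(57-1)/2
= 16*56/2
= 896/2 = 448

448


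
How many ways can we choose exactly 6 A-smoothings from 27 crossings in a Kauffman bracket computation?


We choose which 6 of 27 crossings get A-smoothings.
C(27, 6) = 27! / (6! * 21!)
= 296010

296010


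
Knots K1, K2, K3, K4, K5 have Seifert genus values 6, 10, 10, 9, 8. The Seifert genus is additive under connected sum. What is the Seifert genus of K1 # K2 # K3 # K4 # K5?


The Seifert genus is additive under connected sum.
Seifert genus(K1 # K2 # K3 # K4 # K5) = (6) + (10) + (10) + (9) + (8)
= 43

43


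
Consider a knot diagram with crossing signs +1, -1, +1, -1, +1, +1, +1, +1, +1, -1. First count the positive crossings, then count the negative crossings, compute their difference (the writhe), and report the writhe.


Step 1: Count positive crossings (+1).
Positive crossings: 7
Step 2: Count negative crossings (-1).
Negative crossings: 3
Step 3: Writhe = (positive) - (negative)
w = 7 - 3 = 4
Step 4: |w| = 4, and w is positive

4


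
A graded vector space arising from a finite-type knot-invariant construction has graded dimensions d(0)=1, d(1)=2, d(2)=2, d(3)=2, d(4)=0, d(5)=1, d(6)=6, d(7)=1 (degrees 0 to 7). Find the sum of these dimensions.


Total dimension = d(0) + d(1) + ... + d(7)
= 1 + 2 + 2 + 2 + 0 + 1 + 6 + 1
= 15

15


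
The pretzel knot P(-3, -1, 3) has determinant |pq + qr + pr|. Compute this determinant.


Step 1: Compute pq + qr + pr.
pq = (-3)*(-1) = 3
qr = (-1)*3 = -3
pr = (-3)*3 = -9
pq + qr + pr = 3 + (-3) + (-9) = -9
Step 2: Take absolute value.
det(P(-3,-1,3)) = |-9| = 9

9


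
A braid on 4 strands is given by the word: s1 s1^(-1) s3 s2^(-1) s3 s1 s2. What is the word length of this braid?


The word length counts the number of generators (including inverses).
Listing each generator: s1, s1^(-1), s3, s2^(-1), s3, s1, s2
There are 7 generators in this braid word.

7


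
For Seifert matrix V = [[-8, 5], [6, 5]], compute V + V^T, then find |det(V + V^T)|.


Step 1: Form V + V^T where V = [[-8, 5], [6, 5]]
  V^T = [[-8, 6], [5, 5]]
  V + V^T = [[-16, 11], [11, 10]]
Step 2: det(V + V^T) = (-16)*10 - 11*11
  = -160 - 121 = -281
Step 3: Knot determinant = |det(V + V^T)| = |-281| = 281

281


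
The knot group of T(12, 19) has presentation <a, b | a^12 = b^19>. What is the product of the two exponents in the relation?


The relation is a^12 = b^19.
Product of exponents = 12 * 19
= 228

228


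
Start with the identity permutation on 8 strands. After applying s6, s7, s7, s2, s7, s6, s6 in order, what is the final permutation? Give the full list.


Starting with identity [1, 2, 3, 4, 5, 6, 7, 8].
Apply generators in sequence:
  After s6: [1, 2, 3, 4, 5, 7, 6, 8]
  After s7: [1, 2, 3, 4, 5, 7, 8, 6]
  After s7: [1, 2, 3, 4, 5, 7, 6, 8]
  After s2: [1, 3, 2, 4, 5, 7, 6, 8]
  After s7: [1, 3, 2, 4, 5, 7, 8, 6]
  After s6: [1, 3, 2, 4, 5, 8, 7, 6]
  After s6: [1, 3, 2, 4, 5, 7, 8, 6]
Final permutation: [1, 3, 2, 4, 5, 7, 8, 6]

[1, 3, 2, 4, 5, 7, 8, 6]


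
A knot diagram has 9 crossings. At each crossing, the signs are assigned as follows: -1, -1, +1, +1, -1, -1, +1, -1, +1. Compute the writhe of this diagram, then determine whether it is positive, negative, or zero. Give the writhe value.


Step 1: Count positive crossings (+1).
Positive crossings: 4
Step 2: Count negative crossings (-1).
Negative crossings: 5
Step 3: Writhe = (positive) - (negative)
w = 4 - 5 = -1
Step 4: |w| = 1, and w is negative

-1


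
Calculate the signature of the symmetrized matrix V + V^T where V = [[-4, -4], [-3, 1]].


Step 1: V + V^T = [[-8, -7], [-7, 2]]
Step 2: trace = -6, det = -65
Step 3: Discriminant = (-6)^2 - 4*(-65) = 296
Step 4: Eigenvalues: 5.60233, -11.6023
Step 5: Signature = (# positive eigenvalues) - (# negative eigenvalues) = 0

0


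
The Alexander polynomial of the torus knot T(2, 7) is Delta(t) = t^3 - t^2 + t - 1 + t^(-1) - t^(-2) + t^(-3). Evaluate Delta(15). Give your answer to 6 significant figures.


Substituting t = 15 into Delta(t) = t^3 - t^2 + t - 1 + t^(-1) - t^(-2) + t^(-3):
Term values: (3375) + (-225) + (15) + (-1) + (0.0666667) + (-0.00444444) + (0.000296296)
Sum = 3164.062519
Rounded to 6 significant figures: 3164.06

3164.06


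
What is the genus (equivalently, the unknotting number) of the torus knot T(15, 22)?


For a torus knot T(p,q), both the unknotting number and genus equal (p-1)(q-1)/2.
= (15-1)(22-1)/2
= 14*21/2
= 294/2 = 147

147


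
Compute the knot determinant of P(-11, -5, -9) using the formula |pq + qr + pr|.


Step 1: Compute pq + qr + pr.
pq = (-11)*(-5) = 55
qr = (-5)*(-9) = 45
pr = (-11)*(-9) = 99
pq + qr + pr = 55 + 45 + 99 = 199
Step 2: Take absolute value.
det(P(-11,-5,-9)) = |199| = 199

199


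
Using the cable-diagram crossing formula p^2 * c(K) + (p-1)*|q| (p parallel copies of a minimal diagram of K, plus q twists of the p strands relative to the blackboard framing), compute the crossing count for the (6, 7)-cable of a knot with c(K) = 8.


Step 1: Each of the c(K) crossings of the companion diagram becomes p*p = p^2 crossings among the p parallel strands, and each of the |q| twists s_1 s_2 ... s_(p-1) adds (p-1) crossings.
  Crossings = p^2 * c(K) + (p-1)*|q|
Step 2: = 6^2 * 8 + (6-1)*7
Step 3: = 36*8 + 5*7
Step 4: = 288 + 35 = 323

323


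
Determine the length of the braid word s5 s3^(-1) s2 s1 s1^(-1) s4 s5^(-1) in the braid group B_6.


The word length counts the number of generators (including inverses).
Listing each generator: s5, s3^(-1), s2, s1, s1^(-1), s4, s5^(-1)
There are 7 generators in this braid word.

7


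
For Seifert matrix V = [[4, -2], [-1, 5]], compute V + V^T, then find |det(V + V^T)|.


Step 1: Form V + V^T where V = [[4, -2], [-1, 5]]
  V^T = [[4, -1], [-2, 5]]
  V + V^T = [[8, -3], [-3, 10]]
Step 2: det(V + V^T) = 8*10 - (-3)*(-3)
  = 80 - 9 = 71
Step 3: Knot determinant = |det(V + V^T)| = |71| = 71

71


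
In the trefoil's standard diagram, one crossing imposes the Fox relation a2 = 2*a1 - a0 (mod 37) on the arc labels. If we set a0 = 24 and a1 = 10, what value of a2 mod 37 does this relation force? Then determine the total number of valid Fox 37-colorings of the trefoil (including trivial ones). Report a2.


Step 1: Apply the given crossing relation 2*a1 - a0 - a2 = 0 (mod 37).
  a2 = 2*a1 - a0 mod 37
  a2 = 2*10 - 24 mod 37
  a2 = 20 - 24 mod 37
  a2 = -4 mod 37 = 33
Step 2: The trefoil has determinant 3.
  Number of Fox p-colorings (p prime) is p^2 if p = 3, else p.
  Since 37 does not divide 3, only trivial (constant) colorings exist.
  (So the trial a0 = 24, a1 = 10 with a0 != a1 does NOT extend to a valid coloring of the whole trefoil: the other two crossing relations require 3*(a1 - a0) = 0 (mod 37), which fails.)
  Total colorings = 37
Step 3: a2 = 33, total Fox 37-colorings = 37

33


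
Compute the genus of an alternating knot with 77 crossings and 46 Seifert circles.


For alternating knots, g = (c - s + 1)/2.
= (77 - 46 + 1)/2
= 32/2 = 16

16


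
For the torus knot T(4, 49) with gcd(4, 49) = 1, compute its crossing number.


For a torus knot T(p, q) with gcd(p,q)=1,
the crossing number is min(p*(q-1), q*(p-1)).
p*(q-1) = 4*48 = 192
q*(p-1) = 49*3 = 147
min(192, 147) = 147

147


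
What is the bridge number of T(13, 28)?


The bridge number of T(p,q) is min(p,q).
min(13, 28) = 13

13


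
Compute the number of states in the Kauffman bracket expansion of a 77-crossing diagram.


Each crossing contributes 2 choices (A-smoothing or B-smoothing).
Total states = 2^77 = 151115727451828646838272

151115727451828646838272


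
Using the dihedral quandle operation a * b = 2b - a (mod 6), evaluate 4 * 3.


4 * 3 = 2*3 - 4 mod 6
= 6 - 4 mod 6
= 2 mod 6 = 2

2


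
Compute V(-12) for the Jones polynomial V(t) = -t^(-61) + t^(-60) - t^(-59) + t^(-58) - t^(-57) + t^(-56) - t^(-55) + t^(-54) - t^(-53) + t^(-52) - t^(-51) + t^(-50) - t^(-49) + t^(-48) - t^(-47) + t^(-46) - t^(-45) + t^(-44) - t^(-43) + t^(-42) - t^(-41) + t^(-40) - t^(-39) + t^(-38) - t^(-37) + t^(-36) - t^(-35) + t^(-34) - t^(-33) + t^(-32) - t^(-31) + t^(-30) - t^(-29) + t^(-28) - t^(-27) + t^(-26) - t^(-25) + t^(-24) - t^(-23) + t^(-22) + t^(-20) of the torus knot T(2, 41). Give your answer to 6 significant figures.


Substituting t = -12 into V(t) = -t^(-61) + t^(-60) - t^(-59) + t^(-58) - t^(-57) + t^(-56) - t^(-55) + t^(-54) - t^(-53) + t^(-52) - t^(-51) + t^(-50) - t^(-49) + t^(-48) - t^(-47) + t^(-46) - t^(-45) + t^(-44) - t^(-43) + t^(-42) - t^(-41) + t^(-40) - t^(-39) + t^(-38) - t^(-37) + t^(-36) - t^(-35) + t^(-34) - t^(-33) + t^(-32) - t^(-31) + t^(-30) - t^(-29) + t^(-28) - t^(-27) + t^(-26) - t^(-25) + t^(-24) - t^(-23) + t^(-22) + t^(-20):
  (-)t^(-61) = 1.47892e-66
  (+)t^(-60) = 1.7747e-65
  (-)t^(-59) = 2.12964e-64
  (+)t^(-58) = 2.55557e-63
  (-)t^(-57) = 3.06668e-62
  (+)t^(-56) = 3.68002e-61
  (-)t^(-55) = 4.41602e-60
  (+)t^(-54) = 5.29923e-59
  (-)t^(-53) = 6.35908e-58
  (+)t^(-52) = 7.63089e-57
  (-)t^(-51) = 9.15707e-56
  (+)t^(-50) = 1.09885e-54
  (-)t^(-49) = 1.31862e-53
  (+)t^(-48) = 1.58234e-52
  (-)t^(-47) = 1.89881e-51
  (+)t^(-46) = 2.27857e-50
  (-)t^(-45) = 2.73429e-49
  (+)t^(-44) = 3.28114e-48
  (-)t^(-43) = 3.93737e-47
  (+)t^(-42) = 4.72485e-46
  (-)t^(-41) = 5.66982e-45
  (+)t^(-40) = 6.80378e-44
  (-)t^(-39) = 8.16453e-43
  (+)t^(-38) = 9.79744e-42
  (-)t^(-37) = 1.17569e-40
  (+)t^(-36) = 1.41083e-39
  (-)t^(-35) = 1.693e-38
  (+)t^(-34) = 2.0316e-37
  (-)t^(-33) = 2.43792e-36
  (+)t^(-32) = 2.9255e-35
  (-)t^(-31) = 3.5106e-34
  (+)t^(-30) = 4.21272e-33
  (-)t^(-29) = 5.05526e-32
  (+)t^(-28) = 6.06632e-31
  (-)t^(-27) = 7.27958e-30
  (+)t^(-26) = 8.7355e-29
  (-)t^(-25) = 1.04826e-27
  (+)t^(-24) = 1.25791e-26
  (-)t^(-23) = 1.50949e-25
  (+)t^(-22) = 1.81139e-24
  (+)t^(-20) = 2.60841e-22
Sum = (1.47892e-66) + (1.7747e-65) + (2.12964e-64) + (2.55557e-63) + (3.06668e-62) + (3.68002e-61) + (4.41602e-60) + (5.29923e-59) + (6.35908e-58) + (7.63089e-57) + (9.15707e-56) + (1.09885e-54) + (1.31862e-53) + (1.58234e-52) + (1.89881e-51) + (2.27857e-50) + (2.73429e-49) + (3.28114e-48) + (3.93737e-47) + (4.72485e-46) + (5.66982e-45) + (6.80378e-44) + (8.16453e-43) + (9.79744e-42) + (1.17569e-40) + (1.41083e-39) + (1.693e-38) + (2.0316e-37) + (2.43792e-36) + (2.9255e-35) + (3.5106e-34) + (4.21272e-33) + (5.05526e-32) + (6.06632e-31) + (7.27958e-30) + (8.7355e-29) + (1.04826e-27) + (1.25791e-26) + (1.50949e-25) + (1.81139e-24) + (2.60841e-22)
= 2.628165977e-22
Rounded to 6 significant figures: 2.62817e-22

2.62817e-22


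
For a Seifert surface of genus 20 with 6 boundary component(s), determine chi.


chi = 2 - 2g - b
= 2 - 2*20 - 6
= 2 - 40 - 6 = -44

-44


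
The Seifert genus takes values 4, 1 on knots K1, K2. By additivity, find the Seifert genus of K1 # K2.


The Seifert genus is additive under connected sum.
Seifert genus(K1 # K2) = (4) + (1)
= 5

5


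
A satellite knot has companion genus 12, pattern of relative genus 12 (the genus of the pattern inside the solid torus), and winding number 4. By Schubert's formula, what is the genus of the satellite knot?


Schubert: g(satellite) = g_rel(pattern) + |winding| * g(companion),
where g_rel(pattern) is the genus of the pattern relative to the solid torus.
= 12 + 4 * 12
= 12 + 48 = 60

60


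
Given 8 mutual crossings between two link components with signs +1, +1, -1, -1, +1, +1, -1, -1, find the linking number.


Step 1: Count positive crossings: 4
Step 2: Count negative crossings: 4
Step 3: Sum of signs = 4 - 4 = 0
Step 4: Linking number = sum/2 = 0/2 = 0

0


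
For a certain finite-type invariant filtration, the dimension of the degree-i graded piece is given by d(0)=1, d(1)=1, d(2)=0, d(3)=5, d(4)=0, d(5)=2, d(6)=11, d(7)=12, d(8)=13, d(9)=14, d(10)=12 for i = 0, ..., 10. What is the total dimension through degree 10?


Total dimension = d(0) + d(1) + ... + d(10)
= 1 + 1 + 0 + 5 + 0 + 2 + 11 + 12 + 13 + 14 + 12
= 71

71


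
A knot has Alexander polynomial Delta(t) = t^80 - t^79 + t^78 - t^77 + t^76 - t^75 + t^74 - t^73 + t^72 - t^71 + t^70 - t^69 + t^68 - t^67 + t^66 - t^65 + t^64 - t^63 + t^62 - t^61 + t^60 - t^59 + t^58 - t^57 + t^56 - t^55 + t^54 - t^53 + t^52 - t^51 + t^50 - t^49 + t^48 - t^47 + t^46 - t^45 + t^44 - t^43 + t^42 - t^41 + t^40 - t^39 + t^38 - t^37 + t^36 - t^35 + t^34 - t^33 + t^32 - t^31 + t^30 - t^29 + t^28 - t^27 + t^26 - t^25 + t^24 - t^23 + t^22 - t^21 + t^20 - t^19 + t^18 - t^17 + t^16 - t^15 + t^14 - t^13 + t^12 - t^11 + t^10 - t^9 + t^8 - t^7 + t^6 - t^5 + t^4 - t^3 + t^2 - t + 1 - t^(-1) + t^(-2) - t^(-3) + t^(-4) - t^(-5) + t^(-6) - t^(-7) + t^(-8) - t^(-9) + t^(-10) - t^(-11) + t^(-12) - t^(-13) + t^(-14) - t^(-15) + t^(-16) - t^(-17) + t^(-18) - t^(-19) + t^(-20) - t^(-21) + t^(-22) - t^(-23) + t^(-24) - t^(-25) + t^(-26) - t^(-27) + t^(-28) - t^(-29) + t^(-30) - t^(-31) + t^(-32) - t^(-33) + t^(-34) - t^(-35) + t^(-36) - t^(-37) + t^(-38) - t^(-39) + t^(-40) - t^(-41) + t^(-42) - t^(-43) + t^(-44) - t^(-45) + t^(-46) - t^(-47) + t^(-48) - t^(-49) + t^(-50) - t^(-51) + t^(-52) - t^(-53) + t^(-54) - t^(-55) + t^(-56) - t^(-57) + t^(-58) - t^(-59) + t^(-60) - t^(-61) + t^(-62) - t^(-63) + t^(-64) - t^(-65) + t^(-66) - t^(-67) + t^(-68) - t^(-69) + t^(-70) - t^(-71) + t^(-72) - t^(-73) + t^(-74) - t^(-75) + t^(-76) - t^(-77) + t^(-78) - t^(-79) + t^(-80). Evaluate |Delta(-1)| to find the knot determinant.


Step 1: The polynomial has 161 terms with alternating signs, exponents from 80 down to -80.
Step 2: Substitute t = -1. The i-th term has coefficient (-1)^i and exponent (m-i),
  so its value is (-1)^i * (-1)^(m-i) = (-1)^m = 1 for every i.
Step 3: All 161 terms equal 1, so Delta(-1) = 161 * (1) = 161
Step 4: |Delta(-1)| = 161

161


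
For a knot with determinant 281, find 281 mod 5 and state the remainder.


Step 1: A knot is p-colorable if and only if p divides its determinant.
Step 2: Compute 281 mod 5.
281 = 56 * 5 + 1
Step 3: 281 mod 5 = 1
Step 4: The knot is 5-colorable: no

1


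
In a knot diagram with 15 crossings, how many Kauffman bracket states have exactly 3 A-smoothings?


We choose which 3 of 15 crossings get A-smoothings.
C(15, 3) = 15! / (3! * 12!)
= 455

455


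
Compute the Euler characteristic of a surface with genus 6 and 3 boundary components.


chi = 2 - 2g - b
= 2 - 2*6 - 3
= 2 - 12 - 3 = -13

-13


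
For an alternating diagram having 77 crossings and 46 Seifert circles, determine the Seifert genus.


For alternating knots, g = (c - s + 1)/2.
= (77 - 46 + 1)/2
= 32/2 = 16

16


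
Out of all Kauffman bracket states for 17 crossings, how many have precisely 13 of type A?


We choose which 13 of 17 crossings get A-smoothings.
C(17, 13) = 17! / (13! * 4!)
= 2380

2380


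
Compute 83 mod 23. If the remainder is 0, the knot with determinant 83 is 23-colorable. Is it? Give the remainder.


Step 1: A knot is p-colorable if and only if p divides its determinant.
Step 2: Compute 83 mod 23.
83 = 3 * 23 + 14
Step 3: 83 mod 23 = 14
Step 4: The knot is 23-colorable: no

14


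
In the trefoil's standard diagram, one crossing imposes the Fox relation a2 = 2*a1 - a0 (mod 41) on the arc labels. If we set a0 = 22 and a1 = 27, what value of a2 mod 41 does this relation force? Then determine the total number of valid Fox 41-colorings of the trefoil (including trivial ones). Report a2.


Step 1: Apply the given crossing relation 2*a1 - a0 - a2 = 0 (mod 41).
  a2 = 2*a1 - a0 mod 41
  a2 = 2*27 - 22 mod 41
  a2 = 54 - 22 mod 41
  a2 = 32 mod 41 = 32
Step 2: The trefoil has determinant 3.
  Number of Fox p-colorings (p prime) is p^2 if p = 3, else p.
  Since 41 does not divide 3, only trivial (constant) colorings exist.
  (So the trial a0 = 22, a1 = 27 with a0 != a1 does NOT extend to a valid coloring of the whole trefoil: the other two crossing relations require 3*(a1 - a0) = 0 (mod 41), which fails.)
  Total colorings = 41
Step 3: a2 = 32, total Fox 41-colorings = 41

32


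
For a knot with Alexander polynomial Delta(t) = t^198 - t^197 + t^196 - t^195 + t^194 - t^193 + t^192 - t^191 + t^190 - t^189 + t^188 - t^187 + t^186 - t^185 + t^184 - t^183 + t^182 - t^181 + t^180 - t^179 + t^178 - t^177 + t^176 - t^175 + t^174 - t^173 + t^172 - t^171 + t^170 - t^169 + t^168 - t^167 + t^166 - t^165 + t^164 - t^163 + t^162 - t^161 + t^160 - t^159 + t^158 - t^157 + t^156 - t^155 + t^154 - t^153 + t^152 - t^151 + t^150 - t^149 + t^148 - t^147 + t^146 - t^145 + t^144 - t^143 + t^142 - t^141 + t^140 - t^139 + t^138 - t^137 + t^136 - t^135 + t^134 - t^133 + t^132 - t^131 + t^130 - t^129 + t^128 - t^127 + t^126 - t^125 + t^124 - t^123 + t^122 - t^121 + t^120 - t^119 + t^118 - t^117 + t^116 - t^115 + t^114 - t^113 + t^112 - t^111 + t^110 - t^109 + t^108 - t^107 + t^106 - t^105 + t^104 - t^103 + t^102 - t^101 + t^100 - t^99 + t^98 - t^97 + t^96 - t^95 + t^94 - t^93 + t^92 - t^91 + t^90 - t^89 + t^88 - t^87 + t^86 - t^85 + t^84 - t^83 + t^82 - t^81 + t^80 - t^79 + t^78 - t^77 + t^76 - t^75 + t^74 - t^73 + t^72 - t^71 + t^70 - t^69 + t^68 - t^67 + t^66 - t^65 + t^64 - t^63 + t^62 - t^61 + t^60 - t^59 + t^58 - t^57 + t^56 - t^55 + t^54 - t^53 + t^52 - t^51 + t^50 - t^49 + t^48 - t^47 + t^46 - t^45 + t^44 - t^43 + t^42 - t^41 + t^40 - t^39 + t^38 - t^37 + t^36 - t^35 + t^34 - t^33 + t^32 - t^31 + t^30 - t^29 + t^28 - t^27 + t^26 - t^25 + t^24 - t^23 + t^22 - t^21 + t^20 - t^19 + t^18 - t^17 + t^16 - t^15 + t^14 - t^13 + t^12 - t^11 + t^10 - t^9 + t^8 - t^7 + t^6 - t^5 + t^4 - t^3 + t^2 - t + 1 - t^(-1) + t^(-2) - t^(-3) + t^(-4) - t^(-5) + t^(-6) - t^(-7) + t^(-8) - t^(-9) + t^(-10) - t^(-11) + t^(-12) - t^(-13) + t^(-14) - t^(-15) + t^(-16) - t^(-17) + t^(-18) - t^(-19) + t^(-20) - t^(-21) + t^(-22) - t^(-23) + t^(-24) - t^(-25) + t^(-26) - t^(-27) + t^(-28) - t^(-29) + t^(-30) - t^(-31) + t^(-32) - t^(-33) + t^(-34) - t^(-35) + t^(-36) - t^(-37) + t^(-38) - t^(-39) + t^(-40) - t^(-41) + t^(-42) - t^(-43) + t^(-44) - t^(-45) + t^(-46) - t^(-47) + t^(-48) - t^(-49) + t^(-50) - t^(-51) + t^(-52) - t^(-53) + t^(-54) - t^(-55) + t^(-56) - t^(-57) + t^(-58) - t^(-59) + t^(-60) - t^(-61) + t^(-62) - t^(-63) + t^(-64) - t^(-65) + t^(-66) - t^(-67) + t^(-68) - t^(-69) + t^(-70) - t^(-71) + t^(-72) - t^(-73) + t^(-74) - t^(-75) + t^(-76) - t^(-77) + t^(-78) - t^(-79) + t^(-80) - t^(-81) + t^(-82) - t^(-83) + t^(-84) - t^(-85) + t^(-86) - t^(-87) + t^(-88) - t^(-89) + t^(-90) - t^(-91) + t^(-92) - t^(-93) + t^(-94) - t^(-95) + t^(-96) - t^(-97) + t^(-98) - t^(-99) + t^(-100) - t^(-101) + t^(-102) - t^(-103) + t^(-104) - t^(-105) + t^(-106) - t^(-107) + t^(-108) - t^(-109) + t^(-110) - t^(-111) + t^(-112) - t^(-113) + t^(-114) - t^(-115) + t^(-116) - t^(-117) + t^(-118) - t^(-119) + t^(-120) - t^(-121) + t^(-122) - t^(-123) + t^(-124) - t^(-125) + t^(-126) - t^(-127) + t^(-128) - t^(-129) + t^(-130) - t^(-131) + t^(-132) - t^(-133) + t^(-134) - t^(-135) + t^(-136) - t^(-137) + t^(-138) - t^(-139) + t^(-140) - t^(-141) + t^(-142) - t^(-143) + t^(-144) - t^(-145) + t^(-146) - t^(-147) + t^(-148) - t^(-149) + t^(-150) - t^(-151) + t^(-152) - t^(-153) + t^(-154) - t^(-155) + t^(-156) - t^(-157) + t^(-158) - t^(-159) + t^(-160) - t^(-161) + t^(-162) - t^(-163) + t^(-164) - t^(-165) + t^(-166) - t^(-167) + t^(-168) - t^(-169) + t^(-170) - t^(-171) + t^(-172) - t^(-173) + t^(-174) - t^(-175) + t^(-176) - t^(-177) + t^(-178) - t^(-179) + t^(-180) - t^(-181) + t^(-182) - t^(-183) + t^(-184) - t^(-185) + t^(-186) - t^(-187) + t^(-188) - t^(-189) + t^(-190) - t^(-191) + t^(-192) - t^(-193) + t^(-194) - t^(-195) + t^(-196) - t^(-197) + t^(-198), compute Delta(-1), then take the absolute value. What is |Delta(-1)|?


Step 1: The polynomial has 397 terms with alternating signs, exponents from 198 down to -198.
Step 2: Substitute t = -1. The i-th term has coefficient (-1)^i and exponent (m-i),
  so its value is (-1)^i * (-1)^(m-i) = (-1)^m = 1 for every i.
Step 3: All 397 terms equal 1, so Delta(-1) = 397 * (1) = 397
Step 4: |Delta(-1)| = 397

397


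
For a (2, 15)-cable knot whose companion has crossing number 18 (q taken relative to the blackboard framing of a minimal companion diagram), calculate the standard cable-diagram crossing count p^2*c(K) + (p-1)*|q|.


Step 1: Each of the c(K) crossings of the companion diagram becomes p*p = p^2 crossings among the p parallel strands, and each of the |q| twists s_1 s_2 ... s_(p-1) adds (p-1) crossings.
  Crossings = p^2 * c(K) + (p-1)*|q|
Step 2: = 2^2 * 18 + (2-1)*15
Step 3: = 4*18 + 1*15
Step 4: = 72 + 15 = 87

87


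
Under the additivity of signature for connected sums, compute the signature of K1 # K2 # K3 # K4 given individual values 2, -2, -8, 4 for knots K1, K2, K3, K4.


The signature is additive under connected sum.
signature(K1 # K2 # K3 # K4) = (2) + (-2) + (-8) + (4)
= -4

-4


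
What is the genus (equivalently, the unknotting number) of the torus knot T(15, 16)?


For a torus knot T(p,q), both the unknotting number and genus equal (p-1)(q-1)/2.
= (15-1)(16-1)/2
= 14*15/2
= 210/2 = 105

105


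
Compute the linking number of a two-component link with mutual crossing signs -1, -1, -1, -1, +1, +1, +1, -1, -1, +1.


Step 1: Count positive crossings: 4
Step 2: Count negative crossings: 6
Step 3: Sum of signs = 4 - 6 = -2
Step 4: Linking number = sum/2 = -2/2 = -1

-1


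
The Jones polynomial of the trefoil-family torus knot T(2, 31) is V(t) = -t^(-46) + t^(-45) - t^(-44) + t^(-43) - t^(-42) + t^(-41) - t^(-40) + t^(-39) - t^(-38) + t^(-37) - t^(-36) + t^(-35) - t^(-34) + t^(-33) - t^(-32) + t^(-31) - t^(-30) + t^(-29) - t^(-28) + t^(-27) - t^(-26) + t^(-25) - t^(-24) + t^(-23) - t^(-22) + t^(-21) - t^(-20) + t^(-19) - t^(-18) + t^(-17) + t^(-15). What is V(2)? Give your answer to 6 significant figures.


Substituting t = 2 into V(t) = -t^(-46) + t^(-45) - t^(-44) + t^(-43) - t^(-42) + t^(-41) - t^(-40) + t^(-39) - t^(-38) + t^(-37) - t^(-36) + t^(-35) - t^(-34) + t^(-33) - t^(-32) + t^(-31) - t^(-30) + t^(-29) - t^(-28) + t^(-27) - t^(-26) + t^(-25) - t^(-24) + t^(-23) - t^(-22) + t^(-21) - t^(-20) + t^(-19) - t^(-18) + t^(-17) + t^(-15):
  (-)t^(-46) = -1.42109e-14
  (+)t^(-45) = 2.84217e-14
  (-)t^(-44) = -5.68434e-14
  (+)t^(-43) = 1.13687e-13
  (-)t^(-42) = -2.27374e-13
  (+)t^(-41) = 4.54747e-13
  (-)t^(-40) = -9.09495e-13
  (+)t^(-39) = 1.81899e-12
  (-)t^(-38) = -3.63798e-12
  (+)t^(-37) = 7.27596e-12
  (-)t^(-36) = -1.45519e-11
  (+)t^(-35) = 2.91038e-11
  (-)t^(-34) = -5.82077e-11
  (+)t^(-33) = 1.16415e-10
  (-)t^(-32) = -2.32831e-10
  (+)t^(-31) = 4.65661e-10
  (-)t^(-30) = -9.31323e-10
  (+)t^(-29) = 1.86265e-09
  (-)t^(-28) = -3.72529e-09
  (+)t^(-27) = 7.45058e-09
  (-)t^(-26) = -1.49012e-08
  (+)t^(-25) = 2.98023e-08
  (-)t^(-24) = -5.96046e-08
  (+)t^(-23) = 1.19209e-07
  (-)t^(-22) = -2.38419e-07
  (+)t^(-21) = 4.76837e-07
  (-)t^(-20) = -9.53674e-07
  (+)t^(-19) = 1.90735e-06
  (-)t^(-18) = -3.8147e-06
  (+)t^(-17) = 7.62939e-06
  (+)t^(-15) = 3.05176e-05
Sum = (-1.42109e-14) + (2.84217e-14) + (-5.68434e-14) + (1.13687e-13) + (-2.27374e-13) + (4.54747e-13) + (-9.09495e-13) + (1.81899e-12) + (-3.63798e-12) + (7.27596e-12) + (-1.45519e-11) + (2.91038e-11) + (-5.82077e-11) + (1.16415e-10) + (-2.32831e-10) + (4.65661e-10) + (-9.31323e-10) + (1.86265e-09) + (-3.72529e-09) + (7.45058e-09) + (-1.49012e-08) + (2.98023e-08) + (-5.96046e-08) + (1.19209e-07) + (-2.38419e-07) + (4.76837e-07) + (-9.53674e-07) + (1.90735e-06) + (-3.8147e-06) + (7.62939e-06) + (3.05176e-05)
= 3.560384114e-05
Rounded to 6 significant figures: 3.56038e-05

3.56038e-05


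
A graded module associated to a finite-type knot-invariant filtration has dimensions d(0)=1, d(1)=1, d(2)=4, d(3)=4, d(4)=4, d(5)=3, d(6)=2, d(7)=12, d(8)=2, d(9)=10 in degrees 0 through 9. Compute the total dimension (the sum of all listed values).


Total dimension = d(0) + d(1) + ... + d(9)
= 1 + 1 + 4 + 4 + 4 + 3 + 2 + 12 + 2 + 10
= 43

43


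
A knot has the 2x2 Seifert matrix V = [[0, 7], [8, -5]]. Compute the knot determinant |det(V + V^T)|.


Step 1: Form V + V^T where V = [[0, 7], [8, -5]]
  V^T = [[0, 8], [7, -5]]
  V + V^T = [[0, 15], [15, -10]]
Step 2: det(V + V^T) = 0*(-10) - 15*15
  = 0 - 225 = -225
Step 3: Knot determinant = |det(V + V^T)| = |-225| = 225

225


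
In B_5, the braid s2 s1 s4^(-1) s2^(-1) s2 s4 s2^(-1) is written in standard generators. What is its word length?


The word length counts the number of generators (including inverses).
Listing each generator: s2, s1, s4^(-1), s2^(-1), s2, s4, s2^(-1)
There are 7 generators in this braid word.

7


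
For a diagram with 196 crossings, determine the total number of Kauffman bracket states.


Each crossing contributes 2 choices (A-smoothing or B-smoothing).
Total states = 2^196 = 100433627766186892221372630771322662657637687111424552206336

100433627766186892221372630771322662657637687111424552206336


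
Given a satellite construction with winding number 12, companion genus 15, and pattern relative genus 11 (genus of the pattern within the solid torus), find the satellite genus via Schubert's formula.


Schubert: g(satellite) = g_rel(pattern) + |winding| * g(companion),
where g_rel(pattern) is the genus of the pattern relative to the solid torus.
= 11 + 12 * 15
= 11 + 180 = 191

191


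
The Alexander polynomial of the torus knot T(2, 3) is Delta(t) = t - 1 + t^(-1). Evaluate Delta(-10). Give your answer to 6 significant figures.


Substituting t = -10 into Delta(t) = t - 1 + t^(-1):
Term values: (-10) + (-1) + (-0.1)
Sum = -11.1
Rounded to 6 significant figures: -11.1

-11.1


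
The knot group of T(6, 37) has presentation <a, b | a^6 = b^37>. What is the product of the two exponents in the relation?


The relation is a^6 = b^37.
Product of exponents = 6 * 37
= 222

222


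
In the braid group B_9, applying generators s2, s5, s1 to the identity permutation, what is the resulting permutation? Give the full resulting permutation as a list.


Starting with identity [1, 2, 3, 4, 5, 6, 7, 8, 9].
Apply generators in sequence:
  After s2: [1, 3, 2, 4, 5, 6, 7, 8, 9]
  After s5: [1, 3, 2, 4, 6, 5, 7, 8, 9]
  After s1: [3, 1, 2, 4, 6, 5, 7, 8, 9]
Final permutation: [3, 1, 2, 4, 6, 5, 7, 8, 9]

[3, 1, 2, 4, 6, 5, 7, 8, 9]


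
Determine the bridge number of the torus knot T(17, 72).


The bridge number of T(p,q) is min(p,q).
min(17, 72) = 17

17


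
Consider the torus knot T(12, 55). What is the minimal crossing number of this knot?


For a torus knot T(p, q) with gcd(p,q)=1,
the crossing number is min(p*(q-1), q*(p-1)).
p*(q-1) = 12*54 = 648
q*(p-1) = 55*11 = 605
min(648, 605) = 605

605


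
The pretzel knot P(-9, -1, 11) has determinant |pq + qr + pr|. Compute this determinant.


Step 1: Compute pq + qr + pr.
pq = (-9)*(-1) = 9
qr = (-1)*11 = -11
pr = (-9)*11 = -99
pq + qr + pr = 9 + (-11) + (-99) = -101
Step 2: Take absolute value.
det(P(-9,-1,11)) = |-101| = 101

101


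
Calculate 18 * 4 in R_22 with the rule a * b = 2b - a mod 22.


18 * 4 = 2*4 - 18 mod 22
= 8 - 18 mod 22
= -10 mod 22 = 12

12


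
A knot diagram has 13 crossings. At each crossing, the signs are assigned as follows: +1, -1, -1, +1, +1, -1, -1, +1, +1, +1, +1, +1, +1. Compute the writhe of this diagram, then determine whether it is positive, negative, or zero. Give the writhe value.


Step 1: Count positive crossings (+1).
Positive crossings: 9
Step 2: Count negative crossings (-1).
Negative crossings: 4
Step 3: Writhe = (positive) - (negative)
w = 9 - 4 = 5
Step 4: |w| = 5, and w is positive

5
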